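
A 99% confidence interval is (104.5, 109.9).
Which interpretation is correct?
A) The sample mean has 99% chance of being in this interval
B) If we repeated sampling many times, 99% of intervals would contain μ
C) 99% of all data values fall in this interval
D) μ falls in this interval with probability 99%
B

A) Wrong — x̄ is observed and sits in the interval by construction.
B) Correct — this is the frequentist long-run coverage interpretation.
C) Wrong — a CI is about the parameter μ, not individual data values.
D) Wrong — μ is fixed; the randomness lives in the interval, not in μ.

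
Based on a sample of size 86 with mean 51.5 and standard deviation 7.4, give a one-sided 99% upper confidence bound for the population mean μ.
μ ≤ 53.39

Upper bound (one-sided):
t* = 2.371 (one-sided for 99%)
Upper bound = x̄ + t* · s/√n = 51.5 + 2.371 · 7.4/√86 = 53.39

We are 99% confident that μ ≤ 53.39.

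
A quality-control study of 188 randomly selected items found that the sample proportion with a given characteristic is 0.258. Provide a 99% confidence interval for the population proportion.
(0.176, 0.340)

Proportion CI:
SE = √(p̂(1-p̂)/n) = √(0.258 · 0.742 / 188) = 0.03191

z* = 2.576
Margin = z* · SE = 2.576 · 0.03191 = 0.0822

CI: 0.258 ± 0.0822 = (0.176, 0.340)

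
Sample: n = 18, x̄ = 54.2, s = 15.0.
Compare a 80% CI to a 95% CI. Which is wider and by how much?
95% CI is wider by 5.49

df = 17
80% CI: t* = 1.333, (49.49, 58.91), width = 2 · t* · s/√n = 9.43
95% CI: t* = 2.110, (46.74, 61.66), width = 2 · t* · s/√n = 14.92

The 95% CI is wider by 14.92 - 9.43 = 5.49.
Higher confidence requires a wider interval.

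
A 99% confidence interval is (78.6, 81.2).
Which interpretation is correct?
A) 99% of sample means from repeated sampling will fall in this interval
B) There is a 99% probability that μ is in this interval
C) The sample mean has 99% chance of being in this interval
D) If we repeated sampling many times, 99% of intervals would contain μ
D

A) Wrong — coverage applies to intervals containing μ, not to future x̄ values.
B) Wrong — μ is fixed; the randomness lives in the interval, not in μ.
C) Wrong — x̄ is observed and sits in the interval by construction.
D) Correct — this is the frequentist long-run coverage interpretation.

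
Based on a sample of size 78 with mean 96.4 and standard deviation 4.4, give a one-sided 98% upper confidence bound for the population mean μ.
μ ≤ 97.44

Upper bound (one-sided):
t* = 2.089 (one-sided for 98%)
Upper bound = x̄ + t* · s/√n = 96.4 + 2.089 · 4.4/√78 = 97.44

We are 98% confident that μ ≤ 97.44.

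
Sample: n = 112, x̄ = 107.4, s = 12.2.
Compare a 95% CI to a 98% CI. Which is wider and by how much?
98% CI is wider by 0.87

df = 111
95% CI: t* = 1.982, (105.12, 109.68), width = 2 · t* · s/√n = 4.57
98% CI: t* = 2.360, (104.68, 110.12), width = 2 · t* · s/√n = 5.44

The 98% CI is wider by 5.44 - 4.57 = 0.87.
Higher confidence requires a wider interval.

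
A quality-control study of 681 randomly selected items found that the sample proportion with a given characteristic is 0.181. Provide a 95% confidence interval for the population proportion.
(0.152, 0.210)

Proportion CI:
SE = √(p̂(1-p̂)/n) = √(0.181 · 0.819 / 681) = 0.01475

z* = 1.960
Margin = z* · SE = 1.960 · 0.01475 = 0.0289

CI: 0.181 ± 0.0289 = (0.152, 0.210)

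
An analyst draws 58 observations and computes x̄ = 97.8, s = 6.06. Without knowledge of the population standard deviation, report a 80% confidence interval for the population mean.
(96.77, 98.83)

t-interval (σ unknown):
df = n - 1 = 57
t* = 1.297 for 80% confidence

Margin of error = t* · s/√n = 1.297 · 6.06/√58 = 1.03

CI: (96.77, 98.83)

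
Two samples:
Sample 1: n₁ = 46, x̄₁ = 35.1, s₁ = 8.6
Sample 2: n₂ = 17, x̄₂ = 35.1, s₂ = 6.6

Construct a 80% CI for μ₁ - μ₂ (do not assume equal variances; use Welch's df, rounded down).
(-2.66, 2.66)

Difference: x̄₁ - x̄₂ = 0.00
SE = √(s₁²/n₁ + s₂²/n₂) = √(8.6²/46 + 6.6²/17) = 2.0421
df = 37.17 → 37 (Welch–Satterthwaite, rounded down)
t* = 1.305

CI: 0.00 ± 1.305 · 2.0421 = 0.00 ± 2.66 = (-2.66, 2.66)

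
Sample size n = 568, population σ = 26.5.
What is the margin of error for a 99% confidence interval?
Margin of error = 2.86

Margin of error = z* · σ/√n
= 2.576 · 26.5/√568
= 2.576 · 26.5/23.8328
= 2.86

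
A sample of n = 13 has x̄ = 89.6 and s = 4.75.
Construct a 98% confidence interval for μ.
(86.07, 93.13)

t-interval (σ unknown):
df = n - 1 = 12
t* = 2.681 for 98% confidence

Margin of error = t* · s/√n = 2.681 · 4.75/√13 = 3.53

CI: (86.07, 93.13)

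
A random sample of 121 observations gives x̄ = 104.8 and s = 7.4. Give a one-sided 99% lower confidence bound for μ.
μ ≥ 103.21

Lower bound (one-sided):
t* = 2.358 (one-sided for 99%)
Lower bound = x̄ - t* · s/√n = 104.8 - 2.358 · 7.4/√121 = 103.21

We are 99% confident that μ ≥ 103.21.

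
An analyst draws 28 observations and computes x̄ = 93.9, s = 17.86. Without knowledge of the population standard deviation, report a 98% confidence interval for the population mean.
(85.55, 102.25)

t-interval (σ unknown):
df = n - 1 = 27
t* = 2.473 for 98% confidence

Margin of error = t* · s/√n = 2.473 · 17.86/√28 = 8.35

CI: (85.55, 102.25)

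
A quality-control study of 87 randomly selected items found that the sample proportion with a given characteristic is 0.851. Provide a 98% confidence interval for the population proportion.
(0.762, 0.940)

Proportion CI:
SE = √(p̂(1-p̂)/n) = √(0.851 · 0.149 / 87) = 0.03818

z* = 2.326
Margin = z* · SE = 2.326 · 0.03818 = 0.0888

CI: 0.851 ± 0.0888 = (0.762, 0.940)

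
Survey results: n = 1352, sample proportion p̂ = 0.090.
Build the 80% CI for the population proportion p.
(0.080, 0.100)

Proportion CI:
SE = √(p̂(1-p̂)/n) = √(0.090 · 0.910 / 1352) = 0.00778

z* = 1.282
Margin = z* · SE = 1.282 · 0.00778 = 0.0100

CI: 0.090 ± 0.0100 = (0.080, 0.100)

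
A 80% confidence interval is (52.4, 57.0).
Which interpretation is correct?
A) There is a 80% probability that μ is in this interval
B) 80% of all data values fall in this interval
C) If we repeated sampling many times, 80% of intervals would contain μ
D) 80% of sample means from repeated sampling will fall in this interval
C

A) Wrong — μ is fixed; the randomness lives in the interval, not in μ.
B) Wrong — a CI is about the parameter μ, not individual data values.
C) Correct — this is the frequentist long-run coverage interpretation.
D) Wrong — coverage applies to intervals containing μ, not to future x̄ values.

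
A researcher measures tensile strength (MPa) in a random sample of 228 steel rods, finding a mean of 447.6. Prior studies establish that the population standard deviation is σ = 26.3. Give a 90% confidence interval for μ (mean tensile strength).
(444.73, 450.47)

z-interval (σ known):
z* = 1.645 for 90% confidence

Margin of error = z* · σ/√n = 1.645 · 26.3/√228 = 2.87

CI: (447.6 - 2.87, 447.6 + 2.87) = (444.73, 450.47)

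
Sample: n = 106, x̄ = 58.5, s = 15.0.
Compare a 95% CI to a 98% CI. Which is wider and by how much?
98% CI is wider by 1.10

df = 105
95% CI: t* = 1.983, (55.61, 61.39), width = 2 · t* · s/√n = 5.78
98% CI: t* = 2.362, (55.06, 61.94), width = 2 · t* · s/√n = 6.88

The 98% CI is wider by 6.88 - 5.78 = 1.10.
Higher confidence requires a wider interval.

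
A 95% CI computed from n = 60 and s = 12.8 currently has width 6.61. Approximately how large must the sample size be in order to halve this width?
n ≈ 240

CI width ∝ 1/√n
To reduce width by factor 2, need √n to grow by 2 → need 2² = 4 times as many samples.

Current: n = 60, width = 6.61
New: n = 240, width ≈ 3.26

Width reduced by factor of 6.61/3.26 = 2.03.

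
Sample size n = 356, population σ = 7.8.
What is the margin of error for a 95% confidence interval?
Margin of error = 0.81

Margin of error = z* · σ/√n
= 1.960 · 7.8/√356
= 1.960 · 7.8/18.8680
= 0.81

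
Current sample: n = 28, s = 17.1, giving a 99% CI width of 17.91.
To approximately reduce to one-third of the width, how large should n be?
n ≈ 252

CI width ∝ 1/√n
To reduce width by factor 3, need √n to grow by 3 → need 3² = 9 times as many samples.

Current: n = 28, width = 17.91
New: n = 252, width ≈ 5.59

Width reduced by factor of 17.91/5.59 = 3.20.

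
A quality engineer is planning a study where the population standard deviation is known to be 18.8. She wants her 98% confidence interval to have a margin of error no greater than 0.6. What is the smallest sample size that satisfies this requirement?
n ≥ 5312

For margin E ≤ 0.6:
n ≥ (z* · σ / E)²
n ≥ (2.326 · 18.8 / 0.6)²
n ≥ 5311.69

Minimum n = 5312 (rounding up)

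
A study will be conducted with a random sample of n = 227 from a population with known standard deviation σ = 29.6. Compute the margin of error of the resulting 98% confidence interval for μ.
Margin of error = 4.57

Margin of error = z* · σ/√n
= 2.326 · 29.6/√227
= 2.326 · 29.6/15.0665
= 4.57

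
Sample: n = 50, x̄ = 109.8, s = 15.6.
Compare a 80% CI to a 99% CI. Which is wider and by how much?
99% CI is wider by 6.10

df = 49
80% CI: t* = 1.299, (106.93, 112.67), width = 2 · t* · s/√n = 5.73
99% CI: t* = 2.680, (103.89, 115.71), width = 2 · t* · s/√n = 11.83

The 99% CI is wider by 11.83 - 5.73 = 6.10.
Higher confidence requires a wider interval.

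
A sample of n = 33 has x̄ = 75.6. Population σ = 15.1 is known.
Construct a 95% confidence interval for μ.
(70.45, 80.75)

z-interval (σ known):
z* = 1.960 for 95% confidence

Margin of error = z* · σ/√n = 1.960 · 15.1/√33 = 5.15

CI: (75.6 - 5.15, 75.6 + 5.15) = (70.45, 80.75)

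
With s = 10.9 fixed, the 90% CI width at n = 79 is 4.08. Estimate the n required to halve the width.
n ≈ 316

CI width ∝ 1/√n
To reduce width by factor 2, need √n to grow by 2 → need 2² = 4 times as many samples.

Current: n = 79, width = 4.08
New: n = 316, width ≈ 2.02

Width reduced by factor of 4.08/2.02 = 2.02.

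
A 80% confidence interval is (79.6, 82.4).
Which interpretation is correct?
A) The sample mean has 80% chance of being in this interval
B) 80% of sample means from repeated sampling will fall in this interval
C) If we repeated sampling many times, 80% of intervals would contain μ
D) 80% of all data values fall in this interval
C

A) Wrong — x̄ is observed and sits in the interval by construction.
B) Wrong — coverage applies to intervals containing μ, not to future x̄ values.
C) Correct — this is the frequentist long-run coverage interpretation.
D) Wrong — a CI is about the parameter μ, not individual data values.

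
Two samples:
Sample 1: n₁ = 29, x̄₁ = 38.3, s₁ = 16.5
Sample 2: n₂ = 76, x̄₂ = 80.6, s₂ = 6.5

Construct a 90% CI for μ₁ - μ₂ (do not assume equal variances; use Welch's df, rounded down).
(-47.65, -36.95)

Difference: x̄₁ - x̄₂ = -42.30
SE = √(s₁²/n₁ + s₂²/n₂) = √(16.5²/29 + 6.5²/76) = 3.1534
df = 31.37 → 31 (Welch–Satterthwaite, rounded down)
t* = 1.696

CI: -42.30 ± 1.696 · 3.1534 = -42.30 ± 5.35 = (-47.65, -36.95)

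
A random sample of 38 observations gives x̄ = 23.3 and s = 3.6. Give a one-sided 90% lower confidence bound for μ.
μ ≥ 22.54

Lower bound (one-sided):
t* = 1.305 (one-sided for 90%)
Lower bound = x̄ - t* · s/√n = 23.3 - 1.305 · 3.6/√38 = 22.54

We are 90% confident that μ ≥ 22.54.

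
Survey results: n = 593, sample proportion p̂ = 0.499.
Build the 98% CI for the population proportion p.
(0.451, 0.547)

Proportion CI:
SE = √(p̂(1-p̂)/n) = √(0.499 · 0.501 / 593) = 0.02053

z* = 2.326
Margin = z* · SE = 2.326 · 0.02053 = 0.0478

CI: 0.499 ± 0.0478 = (0.451, 0.547)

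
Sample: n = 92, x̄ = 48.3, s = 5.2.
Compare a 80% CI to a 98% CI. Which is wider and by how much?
98% CI is wider by 1.17

df = 91
80% CI: t* = 1.291, (47.60, 49.00), width = 2 · t* · s/√n = 1.40
98% CI: t* = 2.368, (47.02, 49.58), width = 2 · t* · s/√n = 2.57

The 98% CI is wider by 2.57 - 1.40 = 1.17.
Higher confidence requires a wider interval.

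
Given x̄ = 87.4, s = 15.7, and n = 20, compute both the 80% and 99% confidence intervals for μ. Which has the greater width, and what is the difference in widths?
99% CI is wider by 10.77

df = 19
80% CI: t* = 1.328, (82.74, 92.06), width = 2 · t* · s/√n = 9.32
99% CI: t* = 2.861, (77.36, 97.44), width = 2 · t* · s/√n = 20.09

The 99% CI is wider by 20.09 - 9.32 = 10.77.
Higher confidence requires a wider interval.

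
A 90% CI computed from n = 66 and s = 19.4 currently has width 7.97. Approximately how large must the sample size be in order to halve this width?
n ≈ 264

CI width ∝ 1/√n
To reduce width by factor 2, need √n to grow by 2 → need 2² = 4 times as many samples.

Current: n = 66, width = 7.97
New: n = 264, width ≈ 3.94

Width reduced by factor of 7.97/3.94 = 2.02.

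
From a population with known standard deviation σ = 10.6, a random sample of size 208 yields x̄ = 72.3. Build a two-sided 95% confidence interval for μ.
(70.86, 73.74)

z-interval (σ known):
z* = 1.960 for 95% confidence

Margin of error = z* · σ/√n = 1.960 · 10.6/√208 = 1.44

CI: (72.3 - 1.44, 72.3 + 1.44) = (70.86, 73.74)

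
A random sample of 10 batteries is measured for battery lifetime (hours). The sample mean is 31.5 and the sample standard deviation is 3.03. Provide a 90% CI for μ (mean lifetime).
(29.74, 33.26)

t-interval (σ unknown):
df = n - 1 = 9
t* = 1.833 for 90% confidence

Margin of error = t* · s/√n = 1.833 · 3.03/√10 = 1.76

CI: (29.74, 33.26)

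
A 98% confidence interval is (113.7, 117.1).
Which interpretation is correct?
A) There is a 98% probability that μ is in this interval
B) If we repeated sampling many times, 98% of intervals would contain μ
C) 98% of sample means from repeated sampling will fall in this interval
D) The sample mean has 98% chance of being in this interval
B

A) Wrong — μ is fixed; the randomness lives in the interval, not in μ.
B) Correct — this is the frequentist long-run coverage interpretation.
C) Wrong — coverage applies to intervals containing μ, not to future x̄ values.
D) Wrong — x̄ is observed and sits in the interval by construction.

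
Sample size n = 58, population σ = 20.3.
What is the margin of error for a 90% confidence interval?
Margin of error = 4.38

Margin of error = z* · σ/√n
= 1.645 · 20.3/√58
= 1.645 · 20.3/7.6158
= 4.38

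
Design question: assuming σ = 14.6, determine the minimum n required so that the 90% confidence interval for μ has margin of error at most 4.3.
n ≥ 32

For margin E ≤ 4.3:
n ≥ (z* · σ / E)²
n ≥ (1.645 · 14.6 / 4.3)²
n ≥ 31.20

Minimum n = 32 (rounding up)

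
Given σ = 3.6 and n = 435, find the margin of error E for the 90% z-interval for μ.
Margin of error = 0.28

Margin of error = z* · σ/√n
= 1.645 · 3.6/√435
= 1.645 · 3.6/20.8567
= 0.28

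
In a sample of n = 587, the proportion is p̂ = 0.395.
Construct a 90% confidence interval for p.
(0.362, 0.428)

Proportion CI:
SE = √(p̂(1-p̂)/n) = √(0.395 · 0.605 / 587) = 0.02018

z* = 1.645
Margin = z* · SE = 1.645 · 0.02018 = 0.0332

CI: 0.395 ± 0.0332 = (0.362, 0.428)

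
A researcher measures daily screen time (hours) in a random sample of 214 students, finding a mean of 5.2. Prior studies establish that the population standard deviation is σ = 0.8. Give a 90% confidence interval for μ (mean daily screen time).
(5.11, 5.29)

z-interval (σ known):
z* = 1.645 for 90% confidence

Margin of error = z* · σ/√n = 1.645 · 0.8/√214 = 0.09

CI: (5.2 - 0.09, 5.2 + 0.09) = (5.11, 5.29)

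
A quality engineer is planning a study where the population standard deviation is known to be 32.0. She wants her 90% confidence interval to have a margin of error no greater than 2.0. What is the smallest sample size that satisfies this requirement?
n ≥ 693

For margin E ≤ 2.0:
n ≥ (z* · σ / E)²
n ≥ (1.645 · 32.0 / 2.0)²
n ≥ 692.74

Minimum n = 693 (rounding up)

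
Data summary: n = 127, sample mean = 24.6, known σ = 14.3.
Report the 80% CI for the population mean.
(22.97, 26.23)

z-interval (σ known):
z* = 1.282 for 80% confidence

Margin of error = z* · σ/√n = 1.282 · 14.3/√127 = 1.63

CI: (24.6 - 1.63, 24.6 + 1.63) = (22.97, 26.23)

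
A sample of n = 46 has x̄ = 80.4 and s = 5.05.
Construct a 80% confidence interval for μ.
(79.43, 81.37)

t-interval (σ unknown):
df = n - 1 = 45
t* = 1.301 for 80% confidence

Margin of error = t* · s/√n = 1.301 · 5.05/√46 = 0.97

CI: (79.43, 81.37)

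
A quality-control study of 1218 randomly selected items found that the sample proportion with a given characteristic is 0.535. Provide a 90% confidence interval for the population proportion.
(0.511, 0.559)

Proportion CI:
SE = √(p̂(1-p̂)/n) = √(0.535 · 0.465 / 1218) = 0.01429

z* = 1.645
Margin = z* · SE = 1.645 · 0.01429 = 0.0235

CI: 0.535 ± 0.0235 = (0.511, 0.559)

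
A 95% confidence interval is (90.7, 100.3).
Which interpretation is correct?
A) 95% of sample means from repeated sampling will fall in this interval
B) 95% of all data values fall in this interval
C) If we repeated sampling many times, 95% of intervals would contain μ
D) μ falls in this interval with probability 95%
C

A) Wrong — coverage applies to intervals containing μ, not to future x̄ values.
B) Wrong — a CI is about the parameter μ, not individual data values.
C) Correct — this is the frequentist long-run coverage interpretation.
D) Wrong — μ is fixed; the randomness lives in the interval, not in μ.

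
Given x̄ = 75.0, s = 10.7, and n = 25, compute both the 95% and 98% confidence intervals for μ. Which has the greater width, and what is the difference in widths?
98% CI is wider by 1.84

df = 24
95% CI: t* = 2.064, (70.58, 79.42), width = 2 · t* · s/√n = 8.83
98% CI: t* = 2.492, (69.67, 80.33), width = 2 · t* · s/√n = 10.67

The 98% CI is wider by 10.67 - 8.83 = 1.84.
Higher confidence requires a wider interval.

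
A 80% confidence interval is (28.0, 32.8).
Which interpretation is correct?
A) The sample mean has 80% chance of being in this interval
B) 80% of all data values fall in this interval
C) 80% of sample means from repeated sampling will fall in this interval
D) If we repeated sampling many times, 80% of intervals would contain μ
D

A) Wrong — x̄ is observed and sits in the interval by construction.
B) Wrong — a CI is about the parameter μ, not individual data values.
C) Wrong — coverage applies to intervals containing μ, not to future x̄ values.
D) Correct — this is the frequentist long-run coverage interpretation.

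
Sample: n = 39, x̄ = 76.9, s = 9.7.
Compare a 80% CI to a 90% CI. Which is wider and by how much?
90% CI is wider by 1.19

df = 38
80% CI: t* = 1.304, (74.87, 78.93), width = 2 · t* · s/√n = 4.05
90% CI: t* = 1.686, (74.28, 79.52), width = 2 · t* · s/√n = 5.24

The 90% CI is wider by 5.24 - 4.05 = 1.19.
Higher confidence requires a wider interval.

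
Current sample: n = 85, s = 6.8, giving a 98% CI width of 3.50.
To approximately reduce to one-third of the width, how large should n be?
n ≈ 765

CI width ∝ 1/√n
To reduce width by factor 3, need √n to grow by 3 → need 3² = 9 times as many samples.

Current: n = 85, width = 3.50
New: n = 765, width ≈ 1.15

Width reduced by factor of 3.50/1.15 = 3.04.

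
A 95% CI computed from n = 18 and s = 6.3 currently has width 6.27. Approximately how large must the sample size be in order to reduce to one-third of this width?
n ≈ 162

CI width ∝ 1/√n
To reduce width by factor 3, need √n to grow by 3 → need 3² = 9 times as many samples.

Current: n = 18, width = 6.27
New: n = 162, width ≈ 1.96

Width reduced by factor of 6.27/1.96 = 3.20.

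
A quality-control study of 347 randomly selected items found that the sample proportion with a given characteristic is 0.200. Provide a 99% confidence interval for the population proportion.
(0.145, 0.255)

Proportion CI:
SE = √(p̂(1-p̂)/n) = √(0.200 · 0.800 / 347) = 0.02147

z* = 2.576
Margin = z* · SE = 2.576 · 0.02147 = 0.0553

CI: 0.200 ± 0.0553 = (0.145, 0.255)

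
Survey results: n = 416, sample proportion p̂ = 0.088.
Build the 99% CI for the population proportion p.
(0.052, 0.124)

Proportion CI:
SE = √(p̂(1-p̂)/n) = √(0.088 · 0.912 / 416) = 0.01389

z* = 2.576
Margin = z* · SE = 2.576 · 0.01389 = 0.0358

CI: 0.088 ± 0.0358 = (0.052, 0.124)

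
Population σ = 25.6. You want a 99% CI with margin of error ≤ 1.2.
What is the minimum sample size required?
n ≥ 3021

For margin E ≤ 1.2:
n ≥ (z* · σ / E)²
n ≥ (2.576 · 25.6 / 1.2)²
n ≥ 3020.02

Minimum n = 3021 (rounding up)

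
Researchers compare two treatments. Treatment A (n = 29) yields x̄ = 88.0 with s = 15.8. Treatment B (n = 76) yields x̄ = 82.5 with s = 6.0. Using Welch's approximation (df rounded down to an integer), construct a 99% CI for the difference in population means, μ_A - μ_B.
(-2.77, 13.77)

Difference: x̄₁ - x̄₂ = 5.50
SE = √(s₁²/n₁ + s₂²/n₂) = √(15.8²/29 + 6.0²/76) = 3.0136
df = 31.13 → 31 (Welch–Satterthwaite, rounded down)
t* = 2.744

CI: 5.50 ± 2.744 · 3.0136 = 5.50 ± 8.27 = (-2.77, 13.77)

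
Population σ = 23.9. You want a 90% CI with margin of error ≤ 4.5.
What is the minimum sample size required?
n ≥ 77

For margin E ≤ 4.5:
n ≥ (z* · σ / E)²
n ≥ (1.645 · 23.9 / 4.5)²
n ≥ 76.33

Minimum n = 77 (rounding up)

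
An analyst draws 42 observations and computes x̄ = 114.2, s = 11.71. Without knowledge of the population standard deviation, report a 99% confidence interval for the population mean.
(109.32, 119.08)

t-interval (σ unknown):
df = n - 1 = 41
t* = 2.701 for 99% confidence

Margin of error = t* · s/√n = 2.701 · 11.71/√42 = 4.88

CI: (109.32, 119.08)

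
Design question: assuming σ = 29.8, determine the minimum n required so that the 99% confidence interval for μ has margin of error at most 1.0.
n ≥ 5893

For margin E ≤ 1.0:
n ≥ (z* · σ / E)²
n ≥ (2.576 · 29.8 / 1.0)²
n ≥ 5892.83

Minimum n = 5893 (rounding up)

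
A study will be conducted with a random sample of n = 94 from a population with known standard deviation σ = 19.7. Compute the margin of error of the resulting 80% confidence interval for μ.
Margin of error = 2.60

Margin of error = z* · σ/√n
= 1.282 · 19.7/√94
= 1.282 · 19.7/9.6954
= 2.60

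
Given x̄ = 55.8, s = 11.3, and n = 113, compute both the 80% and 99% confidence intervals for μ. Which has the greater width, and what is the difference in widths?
99% CI is wider by 2.83

df = 112
80% CI: t* = 1.289, (54.43, 57.17), width = 2 · t* · s/√n = 2.74
99% CI: t* = 2.620, (53.01, 58.59), width = 2 · t* · s/√n = 5.57

The 99% CI is wider by 5.57 - 2.74 = 2.83.
Higher confidence requires a wider interval.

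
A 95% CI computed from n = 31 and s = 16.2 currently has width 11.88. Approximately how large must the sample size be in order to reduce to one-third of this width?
n ≈ 279

CI width ∝ 1/√n
To reduce width by factor 3, need √n to grow by 3 → need 3² = 9 times as many samples.

Current: n = 31, width = 11.88
New: n = 279, width ≈ 3.82

Width reduced by factor of 11.88/3.82 = 3.11.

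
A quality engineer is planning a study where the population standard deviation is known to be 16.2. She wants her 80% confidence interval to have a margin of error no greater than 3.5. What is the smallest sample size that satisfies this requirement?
n ≥ 36

For margin E ≤ 3.5:
n ≥ (z* · σ / E)²
n ≥ (1.282 · 16.2 / 3.5)²
n ≥ 35.21

Minimum n = 36 (rounding up)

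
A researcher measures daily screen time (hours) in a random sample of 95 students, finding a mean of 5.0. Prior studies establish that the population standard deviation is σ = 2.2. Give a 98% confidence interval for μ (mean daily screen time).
(4.47, 5.53)

z-interval (σ known):
z* = 2.326 for 98% confidence

Margin of error = z* · σ/√n = 2.326 · 2.2/√95 = 0.53

CI: (5.0 - 0.53, 5.0 + 0.53) = (4.47, 5.53)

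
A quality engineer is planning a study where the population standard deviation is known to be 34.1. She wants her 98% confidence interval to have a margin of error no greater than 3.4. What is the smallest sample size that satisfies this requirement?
n ≥ 545

For margin E ≤ 3.4:
n ≥ (z* · σ / E)²
n ≥ (2.326 · 34.1 / 3.4)²
n ≥ 544.21

Minimum n = 545 (rounding up)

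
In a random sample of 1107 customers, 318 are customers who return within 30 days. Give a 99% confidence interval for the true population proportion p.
(0.252, 0.322)

Proportion CI:
p̂ = 318/1107 = 0.28726
SE = √(p̂(1-p̂)/n) = √(0.28726 · 0.71274 / 1107) = 0.01360

z* = 2.576
Margin = z* · SE = 2.576 · 0.01360 = 0.0350

CI: 0.28726 ± 0.0350 = (0.252, 0.322)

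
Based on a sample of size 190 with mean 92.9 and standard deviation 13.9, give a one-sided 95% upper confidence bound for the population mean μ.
μ ≤ 94.57

Upper bound (one-sided):
t* = 1.653 (one-sided for 95%)
Upper bound = x̄ + t* · s/√n = 92.9 + 1.653 · 13.9/√190 = 94.57

We are 95% confident that μ ≤ 94.57.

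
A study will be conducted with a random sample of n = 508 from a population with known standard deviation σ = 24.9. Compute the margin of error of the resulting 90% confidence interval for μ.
Margin of error = 1.82

Margin of error = z* · σ/√n
= 1.645 · 24.9/√508
= 1.645 · 24.9/22.5389
= 1.82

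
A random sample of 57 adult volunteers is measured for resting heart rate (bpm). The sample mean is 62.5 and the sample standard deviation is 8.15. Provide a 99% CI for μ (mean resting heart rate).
(59.62, 65.38)

t-interval (σ unknown):
df = n - 1 = 56
t* = 2.667 for 99% confidence

Margin of error = t* · s/√n = 2.667 · 8.15/√57 = 2.88

CI: (59.62, 65.38)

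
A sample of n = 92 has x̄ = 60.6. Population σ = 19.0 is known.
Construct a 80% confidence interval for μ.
(58.06, 63.14)

z-interval (σ known):
z* = 1.282 for 80% confidence

Margin of error = z* · σ/√n = 1.282 · 19.0/√92 = 2.54

CI: (60.6 - 2.54, 60.6 + 2.54) = (58.06, 63.14)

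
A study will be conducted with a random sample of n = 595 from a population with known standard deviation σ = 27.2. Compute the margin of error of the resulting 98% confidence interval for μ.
Margin of error = 2.59

Margin of error = z* · σ/√n
= 2.326 · 27.2/√595
= 2.326 · 27.2/24.3926
= 2.59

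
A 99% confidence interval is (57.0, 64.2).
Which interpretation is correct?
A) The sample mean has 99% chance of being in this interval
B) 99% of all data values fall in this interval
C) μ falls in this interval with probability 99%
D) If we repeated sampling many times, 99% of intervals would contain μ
D

A) Wrong — x̄ is observed and sits in the interval by construction.
B) Wrong — a CI is about the parameter μ, not individual data values.
C) Wrong — μ is fixed; the randomness lives in the interval, not in μ.
D) Correct — this is the frequentist long-run coverage interpretation.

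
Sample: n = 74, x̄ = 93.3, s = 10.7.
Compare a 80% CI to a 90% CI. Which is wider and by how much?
90% CI is wider by 0.92

df = 73
80% CI: t* = 1.293, (91.69, 94.91), width = 2 · t* · s/√n = 3.22
90% CI: t* = 1.666, (91.23, 95.37), width = 2 · t* · s/√n = 4.14

The 90% CI is wider by 4.14 - 3.22 = 0.92.
Higher confidence requires a wider interval.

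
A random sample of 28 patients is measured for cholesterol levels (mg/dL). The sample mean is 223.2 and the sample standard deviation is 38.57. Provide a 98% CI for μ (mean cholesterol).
(205.17, 241.23)

t-interval (σ unknown):
df = n - 1 = 27
t* = 2.473 for 98% confidence

Margin of error = t* · s/√n = 2.473 · 38.57/√28 = 18.03

CI: (205.17, 241.23)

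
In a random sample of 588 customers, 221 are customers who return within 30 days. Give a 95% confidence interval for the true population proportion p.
(0.337, 0.415)

Proportion CI:
p̂ = 221/588 = 0.37585
SE = √(p̂(1-p̂)/n) = √(0.37585 · 0.62415 / 588) = 0.01997

z* = 1.960
Margin = z* · SE = 1.960 · 0.01997 = 0.0391

CI: 0.37585 ± 0.0391 = (0.337, 0.415)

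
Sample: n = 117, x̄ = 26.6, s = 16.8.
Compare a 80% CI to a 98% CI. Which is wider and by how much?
98% CI is wider by 3.33

df = 116
80% CI: t* = 1.289, (24.60, 28.60), width = 2 · t* · s/√n = 4.00
98% CI: t* = 2.359, (22.94, 30.26), width = 2 · t* · s/√n = 7.33

The 98% CI is wider by 7.33 - 4.00 = 3.33.
Higher confidence requires a wider interval.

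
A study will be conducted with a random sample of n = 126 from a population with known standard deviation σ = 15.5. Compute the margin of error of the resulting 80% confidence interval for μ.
Margin of error = 1.77

Margin of error = z* · σ/√n
= 1.282 · 15.5/√126
= 1.282 · 15.5/11.2250
= 1.77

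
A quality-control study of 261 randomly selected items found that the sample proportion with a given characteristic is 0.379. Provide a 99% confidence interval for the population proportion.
(0.302, 0.456)

Proportion CI:
SE = √(p̂(1-p̂)/n) = √(0.379 · 0.621 / 261) = 0.03003

z* = 2.576
Margin = z* · SE = 2.576 · 0.03003 = 0.0774

CI: 0.379 ± 0.0774 = (0.302, 0.456)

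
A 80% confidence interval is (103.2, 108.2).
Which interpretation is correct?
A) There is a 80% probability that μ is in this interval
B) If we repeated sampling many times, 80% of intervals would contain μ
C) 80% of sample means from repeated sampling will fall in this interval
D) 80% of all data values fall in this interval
B

A) Wrong — μ is fixed; the randomness lives in the interval, not in μ.
B) Correct — this is the frequentist long-run coverage interpretation.
C) Wrong — coverage applies to intervals containing μ, not to future x̄ values.
D) Wrong — a CI is about the parameter μ, not individual data values.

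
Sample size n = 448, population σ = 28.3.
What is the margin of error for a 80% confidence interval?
Margin of error = 1.71

Margin of error = z* · σ/√n
= 1.282 · 28.3/√448
= 1.282 · 28.3/21.1660
= 1.71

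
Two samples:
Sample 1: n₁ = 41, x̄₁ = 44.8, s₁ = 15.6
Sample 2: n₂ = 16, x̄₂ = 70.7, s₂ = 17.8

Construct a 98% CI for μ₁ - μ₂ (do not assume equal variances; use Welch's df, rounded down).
(-38.54, -13.26)

Difference: x̄₁ - x̄₂ = -25.90
SE = √(s₁²/n₁ + s₂²/n₂) = √(15.6²/41 + 17.8²/16) = 5.0733
df = 24.51 → 24 (Welch–Satterthwaite, rounded down)
t* = 2.492

CI: -25.90 ± 2.492 · 5.0733 = -25.90 ± 12.64 = (-38.54, -13.26)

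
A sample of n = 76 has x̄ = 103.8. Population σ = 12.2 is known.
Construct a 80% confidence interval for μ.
(102.01, 105.59)

z-interval (σ known):
z* = 1.282 for 80% confidence

Margin of error = z* · σ/√n = 1.282 · 12.2/√76 = 1.79

CI: (103.8 - 1.79, 103.8 + 1.79) = (102.01, 105.59)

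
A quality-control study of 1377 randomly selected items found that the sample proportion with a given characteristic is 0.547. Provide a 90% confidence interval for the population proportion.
(0.525, 0.569)

Proportion CI:
SE = √(p̂(1-p̂)/n) = √(0.547 · 0.453 / 1377) = 0.01341

z* = 1.645
Margin = z* · SE = 1.645 · 0.01341 = 0.0221

CI: 0.547 ± 0.0221 = (0.525, 0.569)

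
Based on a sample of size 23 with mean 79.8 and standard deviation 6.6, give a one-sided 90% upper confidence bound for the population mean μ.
μ ≤ 81.62

Upper bound (one-sided):
t* = 1.321 (one-sided for 90%)
Upper bound = x̄ + t* · s/√n = 79.8 + 1.321 · 6.6/√23 = 81.62

We are 90% confident that μ ≤ 81.62.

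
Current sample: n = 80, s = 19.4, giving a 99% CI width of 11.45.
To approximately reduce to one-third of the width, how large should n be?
n ≈ 720

CI width ∝ 1/√n
To reduce width by factor 3, need √n to grow by 3 → need 3² = 9 times as many samples.

Current: n = 80, width = 11.45
New: n = 720, width ≈ 3.73

Width reduced by factor of 11.45/3.73 = 3.07.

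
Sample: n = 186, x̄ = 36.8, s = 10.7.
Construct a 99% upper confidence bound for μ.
μ ≤ 38.64

Upper bound (one-sided):
t* = 2.347 (one-sided for 99%)
Upper bound = x̄ + t* · s/√n = 36.8 + 2.347 · 10.7/√186 = 38.64

We are 99% confident that μ ≤ 38.64.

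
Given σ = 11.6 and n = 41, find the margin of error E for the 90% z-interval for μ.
Margin of error = 2.98

Margin of error = z* · σ/√n
= 1.645 · 11.6/√41
= 1.645 · 11.6/6.4031
= 2.98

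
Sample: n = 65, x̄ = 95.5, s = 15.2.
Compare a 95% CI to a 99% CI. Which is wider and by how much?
99% CI is wider by 2.48

df = 64
95% CI: t* = 1.998, (91.73, 99.27), width = 2 · t* · s/√n = 7.53
99% CI: t* = 2.655, (90.49, 100.51), width = 2 · t* · s/√n = 10.01

The 99% CI is wider by 10.01 - 7.53 = 2.48.
Higher confidence requires a wider interval.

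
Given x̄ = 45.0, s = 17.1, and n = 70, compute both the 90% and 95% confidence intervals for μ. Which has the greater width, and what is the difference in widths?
95% CI is wider by 1.34

df = 69
90% CI: t* = 1.667, (41.59, 48.41), width = 2 · t* · s/√n = 6.81
95% CI: t* = 1.995, (40.92, 49.08), width = 2 · t* · s/√n = 8.15

The 95% CI is wider by 8.15 - 6.81 = 1.34.
Higher confidence requires a wider interval.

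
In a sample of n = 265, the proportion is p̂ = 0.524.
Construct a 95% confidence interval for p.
(0.464, 0.584)

Proportion CI:
SE = √(p̂(1-p̂)/n) = √(0.524 · 0.476 / 265) = 0.03068

z* = 1.960
Margin = z* · SE = 1.960 · 0.03068 = 0.0601

CI: 0.524 ± 0.0601 = (0.464, 0.584)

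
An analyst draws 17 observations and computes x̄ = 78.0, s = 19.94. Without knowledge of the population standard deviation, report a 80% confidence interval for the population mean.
(71.53, 84.47)

t-interval (σ unknown):
df = n - 1 = 16
t* = 1.337 for 80% confidence

Margin of error = t* · s/√n = 1.337 · 19.94/√17 = 6.47

CI: (71.53, 84.47)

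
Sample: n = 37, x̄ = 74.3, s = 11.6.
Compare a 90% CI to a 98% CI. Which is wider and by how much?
98% CI is wider by 2.84

df = 36
90% CI: t* = 1.688, (71.08, 77.52), width = 2 · t* · s/√n = 6.44
98% CI: t* = 2.434, (69.66, 78.94), width = 2 · t* · s/√n = 9.28

The 98% CI is wider by 9.28 - 6.44 = 2.84.
Higher confidence requires a wider interval.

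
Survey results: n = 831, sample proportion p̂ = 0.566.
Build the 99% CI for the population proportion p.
(0.522, 0.610)

Proportion CI:
SE = √(p̂(1-p̂)/n) = √(0.566 · 0.434 / 831) = 0.01719

z* = 2.576
Margin = z* · SE = 2.576 · 0.01719 = 0.0443

CI: 0.566 ± 0.0443 = (0.522, 0.610)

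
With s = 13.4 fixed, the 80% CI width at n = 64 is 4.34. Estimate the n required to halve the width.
n ≈ 256

CI width ∝ 1/√n
To reduce width by factor 2, need √n to grow by 2 → need 2² = 4 times as many samples.

Current: n = 64, width = 4.34
New: n = 256, width ≈ 2.15

Width reduced by factor of 4.34/2.15 = 2.02.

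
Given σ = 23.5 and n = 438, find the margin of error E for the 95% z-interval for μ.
Margin of error = 2.20

Margin of error = z* · σ/√n
= 1.960 · 23.5/√438
= 1.960 · 23.5/20.9284
= 2.20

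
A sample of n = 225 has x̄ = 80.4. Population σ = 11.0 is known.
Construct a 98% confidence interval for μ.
(78.69, 82.11)

z-interval (σ known):
z* = 2.326 for 98% confidence

Margin of error = z* · σ/√n = 2.326 · 11.0/√225 = 1.71

CI: (80.4 - 1.71, 80.4 + 1.71) = (78.69, 82.11)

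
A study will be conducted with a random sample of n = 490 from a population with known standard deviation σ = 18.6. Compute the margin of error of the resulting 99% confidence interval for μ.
Margin of error = 2.16

Margin of error = z* · σ/√n
= 2.576 · 18.6/√490
= 2.576 · 18.6/22.1359
= 2.16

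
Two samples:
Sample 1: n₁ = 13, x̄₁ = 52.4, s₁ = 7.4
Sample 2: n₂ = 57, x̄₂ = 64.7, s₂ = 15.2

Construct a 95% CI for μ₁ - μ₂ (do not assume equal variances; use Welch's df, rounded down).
(-18.12, -6.48)

Difference: x̄₁ - x̄₂ = -12.30
SE = √(s₁²/n₁ + s₂²/n₂) = √(7.4²/13 + 15.2²/57) = 2.8750
df = 38.56 → 38 (Welch–Satterthwaite, rounded down)
t* = 2.024

CI: -12.30 ± 2.024 · 2.8750 = -12.30 ± 5.82 = (-18.12, -6.48)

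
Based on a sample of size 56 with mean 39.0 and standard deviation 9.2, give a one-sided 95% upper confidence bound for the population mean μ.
μ ≤ 41.06

Upper bound (one-sided):
t* = 1.673 (one-sided for 95%)
Upper bound = x̄ + t* · s/√n = 39.0 + 1.673 · 9.2/√56 = 41.06

We are 95% confident that μ ≤ 41.06.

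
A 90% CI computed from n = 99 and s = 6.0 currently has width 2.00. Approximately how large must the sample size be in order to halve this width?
n ≈ 396

CI width ∝ 1/√n
To reduce width by factor 2, need √n to grow by 2 → need 2² = 4 times as many samples.

Current: n = 99, width = 2.00
New: n = 396, width ≈ 0.99

Width reduced by factor of 2.00/0.99 = 2.02.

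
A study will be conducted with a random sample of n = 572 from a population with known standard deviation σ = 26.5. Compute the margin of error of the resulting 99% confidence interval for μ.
Margin of error = 2.85

Margin of error = z* · σ/√n
= 2.576 · 26.5/√572
= 2.576 · 26.5/23.9165
= 2.85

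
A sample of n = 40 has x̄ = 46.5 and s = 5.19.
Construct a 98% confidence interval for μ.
(44.51, 48.49)

t-interval (σ unknown):
df = n - 1 = 39
t* = 2.426 for 98% confidence

Margin of error = t* · s/√n = 2.426 · 5.19/√40 = 1.99

CI: (44.51, 48.49)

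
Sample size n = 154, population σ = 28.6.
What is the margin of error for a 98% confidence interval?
Margin of error = 5.36

Margin of error = z* · σ/√n
= 2.326 · 28.6/√154
= 2.326 · 28.6/12.4097
= 5.36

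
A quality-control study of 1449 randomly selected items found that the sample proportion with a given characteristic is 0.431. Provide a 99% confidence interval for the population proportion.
(0.397, 0.465)

Proportion CI:
SE = √(p̂(1-p̂)/n) = √(0.431 · 0.569 / 1449) = 0.01301

z* = 2.576
Margin = z* · SE = 2.576 · 0.01301 = 0.0335

CI: 0.431 ± 0.0335 = (0.397, 0.465)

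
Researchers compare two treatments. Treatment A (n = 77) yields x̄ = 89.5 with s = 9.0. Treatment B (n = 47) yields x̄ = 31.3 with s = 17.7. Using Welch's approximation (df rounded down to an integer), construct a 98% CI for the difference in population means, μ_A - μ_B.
(51.56, 64.84)

Difference: x̄₁ - x̄₂ = 58.20
SE = √(s₁²/n₁ + s₂²/n₂) = √(9.0²/77 + 17.7²/47) = 2.7781
df = 60.75 → 60 (Welch–Satterthwaite, rounded down)
t* = 2.390

CI: 58.20 ± 2.390 · 2.7781 = 58.20 ± 6.64 = (51.56, 64.84)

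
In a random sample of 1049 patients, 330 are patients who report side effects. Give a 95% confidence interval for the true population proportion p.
(0.286, 0.343)

Proportion CI:
p̂ = 330/1049 = 0.31459
SE = √(p̂(1-p̂)/n) = √(0.31459 · 0.68541 / 1049) = 0.01434

z* = 1.960
Margin = z* · SE = 1.960 · 0.01434 = 0.0281

CI: 0.31459 ± 0.0281 = (0.286, 0.343)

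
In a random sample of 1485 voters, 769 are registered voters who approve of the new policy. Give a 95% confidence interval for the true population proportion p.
(0.492, 0.543)

Proportion CI:
p̂ = 769/1485 = 0.51785
SE = √(p̂(1-p̂)/n) = √(0.51785 · 0.48215 / 1485) = 0.01297

z* = 1.960
Margin = z* · SE = 1.960 · 0.01297 = 0.0254

CI: 0.51785 ± 0.0254 = (0.492, 0.543)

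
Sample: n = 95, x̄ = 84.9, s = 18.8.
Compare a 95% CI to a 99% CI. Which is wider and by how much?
99% CI is wider by 2.48

df = 94
95% CI: t* = 1.986, (81.07, 88.73), width = 2 · t* · s/√n = 7.66
99% CI: t* = 2.629, (79.83, 89.97), width = 2 · t* · s/√n = 10.14

The 99% CI is wider by 10.14 - 7.66 = 2.48.
Higher confidence requires a wider interval.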